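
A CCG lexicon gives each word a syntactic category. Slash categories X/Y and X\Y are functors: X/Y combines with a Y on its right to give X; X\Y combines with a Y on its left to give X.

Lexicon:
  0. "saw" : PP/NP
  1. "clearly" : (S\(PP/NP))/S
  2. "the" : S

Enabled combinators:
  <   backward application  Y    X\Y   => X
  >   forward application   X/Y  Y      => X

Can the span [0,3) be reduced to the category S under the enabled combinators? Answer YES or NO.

YES

[0,3] S   <
  [0,1] "saw" : PP/NP
  [1,3] S\(PP/NP)   >
    [1,2] "clearly" : (S\(PP/NP))/S
    [2,3] "the" : S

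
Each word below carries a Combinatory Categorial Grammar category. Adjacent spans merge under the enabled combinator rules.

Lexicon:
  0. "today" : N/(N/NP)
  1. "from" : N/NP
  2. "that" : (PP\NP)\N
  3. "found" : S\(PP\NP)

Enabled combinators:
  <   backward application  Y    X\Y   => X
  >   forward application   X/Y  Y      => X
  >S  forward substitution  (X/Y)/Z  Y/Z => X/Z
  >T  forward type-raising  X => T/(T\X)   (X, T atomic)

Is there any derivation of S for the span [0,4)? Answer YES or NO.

[0,4] S   <
  [0,3] PP\NP   <
    [0,2] N   >
      [0,1] "today" : N/(N/NP)
      [1,2] "from" : N/NP
    [2,3] "that" : (PP\NP)\N
  [3,4] "found" : S\(PP\NP)

YES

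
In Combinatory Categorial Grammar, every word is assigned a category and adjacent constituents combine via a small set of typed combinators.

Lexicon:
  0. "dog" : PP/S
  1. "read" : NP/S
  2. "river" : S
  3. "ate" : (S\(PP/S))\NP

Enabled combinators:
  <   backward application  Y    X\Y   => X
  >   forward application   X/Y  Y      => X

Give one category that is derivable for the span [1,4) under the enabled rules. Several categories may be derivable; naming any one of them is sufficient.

S\(PP/S)

[0,4] S   <
  [0,1] "dog" : PP/S
  [1,4] S\(PP/S)   <
    [1,3] NP   >
      [1,2] "read" : NP/S
      [2,3] "river" : S
    [3,4] "ate" : (S\(PP/S))\NP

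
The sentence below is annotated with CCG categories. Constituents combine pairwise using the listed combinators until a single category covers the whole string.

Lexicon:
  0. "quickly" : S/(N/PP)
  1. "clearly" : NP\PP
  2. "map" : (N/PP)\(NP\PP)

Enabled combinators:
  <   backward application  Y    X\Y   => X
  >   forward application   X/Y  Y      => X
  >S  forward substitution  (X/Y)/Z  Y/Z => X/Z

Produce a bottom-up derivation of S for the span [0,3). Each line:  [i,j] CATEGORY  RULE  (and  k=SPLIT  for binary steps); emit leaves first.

[0,3] S   >
  [0,1] "quickly" : S/(N/PP)
  [1,3] N/PP   <
    [1,2] "clearly" : NP\PP
    [2,3] "map" : (N/PP)\(NP\PP)

[0,1] S/(N/PP)  lex  "quickly"
[1,2] NP\PP  lex  "clearly"
[2,3] (N/PP)\(NP\PP)  lex  "map"
[1,3] N/PP  <  k=2
[0,3] S  >  k=1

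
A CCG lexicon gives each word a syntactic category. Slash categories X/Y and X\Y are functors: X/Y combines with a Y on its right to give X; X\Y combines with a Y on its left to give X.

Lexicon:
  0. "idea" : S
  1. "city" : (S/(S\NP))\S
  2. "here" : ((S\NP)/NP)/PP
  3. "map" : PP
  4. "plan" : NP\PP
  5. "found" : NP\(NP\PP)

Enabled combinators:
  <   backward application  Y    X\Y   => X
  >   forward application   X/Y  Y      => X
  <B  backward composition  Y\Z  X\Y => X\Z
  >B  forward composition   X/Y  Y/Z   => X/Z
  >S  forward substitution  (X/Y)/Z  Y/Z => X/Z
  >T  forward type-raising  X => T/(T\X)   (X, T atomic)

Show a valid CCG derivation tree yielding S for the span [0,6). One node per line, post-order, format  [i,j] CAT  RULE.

[0,1] S  lex  "idea"
[1,2] (S/(S\NP))\S  lex  "city"
[0,2] S/(S\NP)  <  k=1
[2,3] ((S\NP)/NP)/PP  lex  "here"
[3,4] PP  lex  "map"
[2,4] (S\NP)/NP  >  k=3
[4,5] NP\PP  lex  "plan"
[5,6] NP\(NP\PP)  lex  "found"
[4,6] NP  <  k=5
[2,6] S\NP  >  k=4
[0,6] S  >  k=2

[0,6] S   >
  [0,2] S/(S\NP)   <
    [0,1] "idea" : S
    [1,2] "city" : (S/(S\NP))\S
  [2,6] S\NP   >
    [2,4] (S\NP)/NP   >
      [2,3] "here" : ((S\NP)/NP)/PP
      [3,4] "map" : PP
    [4,6] NP   <
      [4,5] "plan" : NP\PP
      [5,6] "found" : NP\(NP\PP)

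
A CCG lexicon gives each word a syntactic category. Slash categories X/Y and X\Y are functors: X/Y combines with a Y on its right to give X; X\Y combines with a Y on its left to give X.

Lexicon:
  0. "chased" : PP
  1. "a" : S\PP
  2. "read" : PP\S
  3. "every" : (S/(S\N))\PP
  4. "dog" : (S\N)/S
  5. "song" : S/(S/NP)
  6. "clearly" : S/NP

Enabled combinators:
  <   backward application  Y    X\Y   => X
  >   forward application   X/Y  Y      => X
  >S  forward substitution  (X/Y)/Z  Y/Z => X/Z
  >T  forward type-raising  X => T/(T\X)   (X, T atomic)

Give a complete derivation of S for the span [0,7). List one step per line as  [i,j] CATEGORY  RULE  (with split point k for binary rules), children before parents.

[0,7] S   >
  [0,4] S/(S\N)   <
    [0,3] PP   <
      [0,2] S   >
        [0,1] S/(S\PP)   >T
          [0,1] "chased" : PP
        [1,2] "a" : S\PP
      [2,3] "read" : PP\S
    [3,4] "every" : (S/(S\N))\PP
  [4,7] S\N   >
    [4,5] "dog" : (S\N)/S
    [5,7] S   >
      [5,6] "song" : S/(S/NP)
      [6,7] "clearly" : S/NP

[0,1] PP  lex  "chased"
[0,1] S/(S\PP)  >T
[1,2] S\PP  lex  "a"
[0,2] S  >  k=1
[2,3] PP\S  lex  "read"
[0,3] PP  <  k=2
[3,4] (S/(S\N))\PP  lex  "every"
[0,4] S/(S\N)  <  k=3
[4,5] (S\N)/S  lex  "dog"
[5,6] S/(S/NP)  lex  "song"
[6,7] S/NP  lex  "clearly"
[5,7] S  >  k=6
[4,7] S\N  >  k=5
[0,7] S  >  k=4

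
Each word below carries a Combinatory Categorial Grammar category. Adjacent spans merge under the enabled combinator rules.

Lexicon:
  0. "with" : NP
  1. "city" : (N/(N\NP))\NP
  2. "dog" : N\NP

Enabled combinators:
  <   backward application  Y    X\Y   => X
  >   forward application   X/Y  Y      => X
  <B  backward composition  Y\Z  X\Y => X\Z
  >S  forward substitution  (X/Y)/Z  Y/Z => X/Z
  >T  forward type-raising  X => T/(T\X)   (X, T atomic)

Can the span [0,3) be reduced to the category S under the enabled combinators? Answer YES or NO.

NP (N/(N\NP))\NP N\NP
CKY chart[0,3] = {N, N/(N\N), NP/(NP\N), PP/(PP\N), S/(S\N)}; S ∉ chart

NO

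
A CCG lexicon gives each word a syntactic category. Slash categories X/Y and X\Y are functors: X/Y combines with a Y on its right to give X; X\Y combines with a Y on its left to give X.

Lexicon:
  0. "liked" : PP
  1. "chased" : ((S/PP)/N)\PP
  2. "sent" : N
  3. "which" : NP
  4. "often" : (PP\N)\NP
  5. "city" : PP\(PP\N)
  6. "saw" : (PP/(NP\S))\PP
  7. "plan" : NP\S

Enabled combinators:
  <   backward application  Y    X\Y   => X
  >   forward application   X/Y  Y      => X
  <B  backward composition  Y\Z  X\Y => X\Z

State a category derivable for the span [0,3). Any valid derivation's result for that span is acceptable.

[0,8] S   >
  [0,3] S/PP   >
    [0,2] (S/PP)/N   <
      [0,1] "liked" : PP
      [1,2] "chased" : ((S/PP)/N)\PP
    [2,3] "sent" : N
  [3,8] PP   >
    [3,7] PP/(NP\S)   <
      [3,6] PP   <
        [3,4] "which" : NP
        [4,6] PP\NP   <B
          [4,5] "often" : (PP\N)\NP
          [5,6] "city" : PP\(PP\N)
      [6,7] "saw" : (PP/(NP\S))\PP
    [7,8] "plan" : NP\S

S/PP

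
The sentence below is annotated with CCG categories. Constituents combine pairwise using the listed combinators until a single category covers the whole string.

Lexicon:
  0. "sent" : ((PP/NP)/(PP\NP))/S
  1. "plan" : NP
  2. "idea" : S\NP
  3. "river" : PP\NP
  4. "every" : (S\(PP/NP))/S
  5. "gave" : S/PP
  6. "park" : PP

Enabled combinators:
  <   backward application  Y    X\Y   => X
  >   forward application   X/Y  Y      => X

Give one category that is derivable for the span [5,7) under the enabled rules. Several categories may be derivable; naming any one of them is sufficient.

S

[0,7] S   <
  [0,4] PP/NP   >
    [0,3] (PP/NP)/(PP\NP)   >
      [0,1] "sent" : ((PP/NP)/(PP\NP))/S
      [1,3] S   <
        [1,2] "plan" : NP
        [2,3] "idea" : S\NP
    [3,4] "river" : PP\NP
  [4,7] S\(PP/NP)   >
    [4,5] "every" : (S\(PP/NP))/S
    [5,7] S   >
      [5,6] "gave" : S/PP
      [6,7] "park" : PP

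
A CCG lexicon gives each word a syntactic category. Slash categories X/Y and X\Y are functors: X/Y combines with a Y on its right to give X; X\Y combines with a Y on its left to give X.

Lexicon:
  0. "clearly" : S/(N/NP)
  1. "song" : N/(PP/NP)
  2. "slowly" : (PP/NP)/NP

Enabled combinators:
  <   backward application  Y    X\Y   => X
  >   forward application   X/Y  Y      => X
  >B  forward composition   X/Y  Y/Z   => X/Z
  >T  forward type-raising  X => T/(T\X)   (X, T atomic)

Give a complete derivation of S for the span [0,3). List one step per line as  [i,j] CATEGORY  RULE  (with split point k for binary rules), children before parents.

[0,3] S   >
  [0,1] "clearly" : S/(N/NP)
  [1,3] N/NP   >B
    [1,2] "song" : N/(PP/NP)
    [2,3] "slowly" : (PP/NP)/NP

[0,1] S/(N/NP)  lex  "clearly"
[1,2] N/(PP/NP)  lex  "song"
[2,3] (PP/NP)/NP  lex  "slowly"
[1,3] N/NP  >B  k=2
[0,3] S  >  k=1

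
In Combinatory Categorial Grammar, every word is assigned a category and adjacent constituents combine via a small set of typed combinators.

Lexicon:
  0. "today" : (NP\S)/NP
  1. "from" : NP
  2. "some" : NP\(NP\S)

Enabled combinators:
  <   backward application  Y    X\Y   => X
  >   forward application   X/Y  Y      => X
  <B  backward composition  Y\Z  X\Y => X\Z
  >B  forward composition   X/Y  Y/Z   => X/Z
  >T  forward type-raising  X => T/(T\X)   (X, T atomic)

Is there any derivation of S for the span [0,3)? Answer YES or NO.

(NP\S)/NP NP NP\(NP\S)
CKY chart[0,3] = {N/(N\NP), NP, NP/(NP\NP), PP/(PP\NP), S/(S\NP)}; S ∉ chart

NO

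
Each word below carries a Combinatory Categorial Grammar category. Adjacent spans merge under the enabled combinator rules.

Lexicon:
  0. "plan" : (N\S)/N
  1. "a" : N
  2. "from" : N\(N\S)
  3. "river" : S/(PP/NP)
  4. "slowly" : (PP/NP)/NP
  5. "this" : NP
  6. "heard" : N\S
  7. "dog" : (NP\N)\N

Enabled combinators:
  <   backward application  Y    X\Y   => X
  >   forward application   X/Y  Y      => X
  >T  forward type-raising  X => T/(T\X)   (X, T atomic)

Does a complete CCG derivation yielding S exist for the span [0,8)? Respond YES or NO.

(N\S)/N N N\(N\S) S/(PP/NP) (PP/NP)/NP NP N\S (NP\N)\N
CKY chart[0,8] = {N/(N\NP), NP, NP/(NP\NP), PP/(PP\NP), S/(S\NP)}; S ∉ chart

NO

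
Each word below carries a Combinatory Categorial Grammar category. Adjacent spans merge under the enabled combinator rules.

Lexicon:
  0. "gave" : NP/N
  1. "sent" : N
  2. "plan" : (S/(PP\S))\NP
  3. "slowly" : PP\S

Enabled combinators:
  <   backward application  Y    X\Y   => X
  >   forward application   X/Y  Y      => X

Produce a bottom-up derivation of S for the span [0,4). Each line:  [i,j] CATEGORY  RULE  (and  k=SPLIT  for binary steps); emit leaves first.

[0,1] NP/N  lex  "gave"
[1,2] N  lex  "sent"
[0,2] NP  >  k=1
[2,3] (S/(PP\S))\NP  lex  "plan"
[0,3] S/(PP\S)  <  k=2
[3,4] PP\S  lex  "slowly"
[0,4] S  >  k=3

[0,4] S   >
  [0,3] S/(PP\S)   <
    [0,2] NP   >
      [0,1] "gave" : NP/N
      [1,2] "sent" : N
    [2,3] "plan" : (S/(PP\S))\NP
  [3,4] "slowly" : PP\S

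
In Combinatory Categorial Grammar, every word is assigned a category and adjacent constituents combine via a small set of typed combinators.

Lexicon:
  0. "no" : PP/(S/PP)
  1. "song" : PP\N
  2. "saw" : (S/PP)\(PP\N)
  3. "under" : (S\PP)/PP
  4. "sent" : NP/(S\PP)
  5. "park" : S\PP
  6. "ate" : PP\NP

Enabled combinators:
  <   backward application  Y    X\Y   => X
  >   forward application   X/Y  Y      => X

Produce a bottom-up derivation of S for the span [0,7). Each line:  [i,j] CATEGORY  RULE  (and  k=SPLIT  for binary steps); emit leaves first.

[0,1] PP/(S/PP)  lex  "no"
[1,2] PP\N  lex  "song"
[2,3] (S/PP)\(PP\N)  lex  "saw"
[1,3] S/PP  <  k=2
[0,3] PP  >  k=1
[3,4] (S\PP)/PP  lex  "under"
[4,5] NP/(S\PP)  lex  "sent"
[5,6] S\PP  lex  "park"
[4,6] NP  >  k=5
[6,7] PP\NP  lex  "ate"
[4,7] PP  <  k=6
[3,7] S\PP  >  k=4
[0,7] S  <  k=3

[0,7] S   <
  [0,3] PP   >
    [0,1] "no" : PP/(S/PP)
    [1,3] S/PP   <
      [1,2] "song" : PP\N
      [2,3] "saw" : (S/PP)\(PP\N)
  [3,7] S\PP   >
    [3,4] "under" : (S\PP)/PP
    [4,7] PP   <
      [4,6] NP   >
        [4,5] "sent" : NP/(S\PP)
        [5,6] "park" : S\PP
      [6,7] "ate" : PP\NP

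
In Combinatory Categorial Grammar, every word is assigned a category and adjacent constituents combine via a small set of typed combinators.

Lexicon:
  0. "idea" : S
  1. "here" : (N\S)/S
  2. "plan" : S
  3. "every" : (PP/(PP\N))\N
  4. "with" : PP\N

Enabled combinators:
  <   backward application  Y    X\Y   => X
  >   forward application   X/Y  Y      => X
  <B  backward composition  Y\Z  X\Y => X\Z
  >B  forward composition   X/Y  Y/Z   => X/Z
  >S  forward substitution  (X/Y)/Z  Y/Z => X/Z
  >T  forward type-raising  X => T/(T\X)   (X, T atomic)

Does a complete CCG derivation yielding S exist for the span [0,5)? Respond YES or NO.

S (N\S)/S S (PP/(PP\N))\N PP\N
CKY chart[0,5] = {N/(N\PP), NP/(NP\PP), PP, PP/(PP\PP), S/(S\PP)}; S ∉ chart

NO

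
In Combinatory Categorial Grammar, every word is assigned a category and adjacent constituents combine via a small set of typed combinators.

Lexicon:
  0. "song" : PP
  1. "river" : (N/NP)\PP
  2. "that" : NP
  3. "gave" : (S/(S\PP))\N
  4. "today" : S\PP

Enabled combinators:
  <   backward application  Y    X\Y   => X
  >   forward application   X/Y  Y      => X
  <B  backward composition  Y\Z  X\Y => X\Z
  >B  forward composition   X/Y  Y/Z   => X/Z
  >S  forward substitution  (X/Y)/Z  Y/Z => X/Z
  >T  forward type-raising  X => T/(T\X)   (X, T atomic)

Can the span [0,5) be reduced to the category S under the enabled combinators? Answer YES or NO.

[0,5] S   >
  [0,4] S/(S\PP)   <
    [0,3] N   >
      [0,2] N/NP   <
        [0,1] "song" : PP
        [1,2] "river" : (N/NP)\PP
      [2,3] "that" : NP
    [3,4] "gave" : (S/(S\PP))\N
  [4,5] "today" : S\PP

YES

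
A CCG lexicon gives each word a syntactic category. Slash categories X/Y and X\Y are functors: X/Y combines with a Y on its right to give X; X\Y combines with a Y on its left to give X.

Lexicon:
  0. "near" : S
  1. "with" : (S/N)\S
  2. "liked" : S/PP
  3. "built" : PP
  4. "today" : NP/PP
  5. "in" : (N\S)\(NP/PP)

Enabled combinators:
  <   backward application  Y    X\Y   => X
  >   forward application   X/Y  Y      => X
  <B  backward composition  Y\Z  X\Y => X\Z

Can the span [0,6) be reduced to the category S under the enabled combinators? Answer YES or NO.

[0,6] S   >
  [0,2] S/N   <
    [0,1] "near" : S
    [1,2] "with" : (S/N)\S
  [2,6] N   <
    [2,4] S   >
      [2,3] "liked" : S/PP
      [3,4] "built" : PP
    [4,6] N\S   <
      [4,5] "today" : NP/PP
      [5,6] "in" : (N\S)\(NP/PP)

YES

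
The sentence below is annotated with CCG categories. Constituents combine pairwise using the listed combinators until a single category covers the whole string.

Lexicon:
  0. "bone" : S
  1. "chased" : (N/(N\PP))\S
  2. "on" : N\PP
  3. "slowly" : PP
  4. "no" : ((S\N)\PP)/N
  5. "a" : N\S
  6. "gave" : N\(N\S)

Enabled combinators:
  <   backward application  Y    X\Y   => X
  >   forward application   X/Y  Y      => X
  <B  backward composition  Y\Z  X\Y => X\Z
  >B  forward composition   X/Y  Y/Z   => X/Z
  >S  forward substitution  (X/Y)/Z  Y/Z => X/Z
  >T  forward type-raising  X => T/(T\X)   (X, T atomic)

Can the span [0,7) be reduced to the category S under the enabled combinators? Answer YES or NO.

[0,7] S   <
  [0,3] N   >
    [0,2] N/(N\PP)   <
      [0,1] "bone" : S
      [1,2] "chased" : (N/(N\PP))\S
    [2,3] "on" : N\PP
  [3,7] S\N   <
    [3,4] "slowly" : PP
    [4,7] (S\N)\PP   >
      [4,5] "no" : ((S\N)\PP)/N
      [5,7] N   <
        [5,6] "a" : N\S
        [6,7] "gave" : N\(N\S)

YES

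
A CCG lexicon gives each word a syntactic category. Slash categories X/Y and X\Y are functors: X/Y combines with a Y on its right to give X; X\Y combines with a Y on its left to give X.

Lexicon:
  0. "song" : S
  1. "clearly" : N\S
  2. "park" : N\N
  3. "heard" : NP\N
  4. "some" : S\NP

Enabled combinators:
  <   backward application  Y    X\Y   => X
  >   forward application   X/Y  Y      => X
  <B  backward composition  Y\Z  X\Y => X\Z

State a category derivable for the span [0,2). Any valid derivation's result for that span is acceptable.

N

[0,5] S   <
  [0,2] N   <
    [0,1] "song" : S
    [1,2] "clearly" : N\S
  [2,5] S\N   <B
    [2,3] "park" : N\N
    [3,5] S\N   <B
      [3,4] "heard" : NP\N
      [4,5] "some" : S\NP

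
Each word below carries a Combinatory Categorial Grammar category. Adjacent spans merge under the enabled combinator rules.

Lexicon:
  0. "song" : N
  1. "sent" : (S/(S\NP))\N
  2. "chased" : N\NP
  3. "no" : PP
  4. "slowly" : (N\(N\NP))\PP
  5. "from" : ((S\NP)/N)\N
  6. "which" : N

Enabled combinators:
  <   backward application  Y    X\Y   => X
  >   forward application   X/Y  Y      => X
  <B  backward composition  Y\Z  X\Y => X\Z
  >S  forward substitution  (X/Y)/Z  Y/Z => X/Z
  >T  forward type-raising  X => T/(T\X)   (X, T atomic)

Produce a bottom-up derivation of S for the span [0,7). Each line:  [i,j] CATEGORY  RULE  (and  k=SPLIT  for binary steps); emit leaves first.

[0,1] N  lex  "song"
[1,2] (S/(S\NP))\N  lex  "sent"
[0,2] S/(S\NP)  <  k=1
[2,3] N\NP  lex  "chased"
[3,4] PP  lex  "no"
[4,5] (N\(N\NP))\PP  lex  "slowly"
[3,5] N\(N\NP)  <  k=4
[2,5] N  <  k=3
[5,6] ((S\NP)/N)\N  lex  "from"
[2,6] (S\NP)/N  <  k=5
[6,7] N  lex  "which"
[2,7] S\NP  >  k=6
[0,7] S  >  k=2

[0,7] S   >
  [0,2] S/(S\NP)   <
    [0,1] "song" : N
    [1,2] "sent" : (S/(S\NP))\N
  [2,7] S\NP   >
    [2,6] (S\NP)/N   <
      [2,5] N   <
        [2,3] "chased" : N\NP
        [3,5] N\(N\NP)   <
          [3,4] "no" : PP
          [4,5] "slowly" : (N\(N\NP))\PP
      [5,6] "from" : ((S\NP)/N)\N
    [6,7] "which" : N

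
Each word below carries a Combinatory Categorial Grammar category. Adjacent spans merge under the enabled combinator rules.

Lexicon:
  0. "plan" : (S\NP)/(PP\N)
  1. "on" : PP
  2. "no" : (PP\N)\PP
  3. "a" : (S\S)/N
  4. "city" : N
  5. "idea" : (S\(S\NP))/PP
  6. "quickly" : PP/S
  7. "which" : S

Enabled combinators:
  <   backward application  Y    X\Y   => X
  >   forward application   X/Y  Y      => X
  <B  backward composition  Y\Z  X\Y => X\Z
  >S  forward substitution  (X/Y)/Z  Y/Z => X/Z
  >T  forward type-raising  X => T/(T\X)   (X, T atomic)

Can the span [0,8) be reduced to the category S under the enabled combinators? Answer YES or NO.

YES

[0,8] S   <
  [0,5] S\NP   <B
    [0,3] S\NP   >
      [0,1] "plan" : (S\NP)/(PP\N)
      [1,3] PP\N   <
        [1,2] "on" : PP
        [2,3] "no" : (PP\N)\PP
    [3,5] S\S   >
      [3,4] "a" : (S\S)/N
      [4,5] "city" : N
  [5,8] S\(S\NP)   >
    [5,6] "idea" : (S\(S\NP))/PP
    [6,8] PP   >
      [6,7] "quickly" : PP/S
      [7,8] "which" : S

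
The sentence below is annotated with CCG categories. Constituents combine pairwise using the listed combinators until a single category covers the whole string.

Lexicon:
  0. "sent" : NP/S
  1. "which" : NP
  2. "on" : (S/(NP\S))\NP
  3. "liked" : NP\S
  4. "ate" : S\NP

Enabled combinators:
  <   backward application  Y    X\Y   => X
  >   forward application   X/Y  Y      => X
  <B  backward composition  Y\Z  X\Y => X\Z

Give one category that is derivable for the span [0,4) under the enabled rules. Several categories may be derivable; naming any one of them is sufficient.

NP

[0,5] S   <
  [0,4] NP   >
    [0,1] "sent" : NP/S
    [1,4] S   >
      [1,3] S/(NP\S)   <
        [1,2] "which" : NP
        [2,3] "on" : (S/(NP\S))\NP
      [3,4] "liked" : NP\S
  [4,5] "ate" : S\NP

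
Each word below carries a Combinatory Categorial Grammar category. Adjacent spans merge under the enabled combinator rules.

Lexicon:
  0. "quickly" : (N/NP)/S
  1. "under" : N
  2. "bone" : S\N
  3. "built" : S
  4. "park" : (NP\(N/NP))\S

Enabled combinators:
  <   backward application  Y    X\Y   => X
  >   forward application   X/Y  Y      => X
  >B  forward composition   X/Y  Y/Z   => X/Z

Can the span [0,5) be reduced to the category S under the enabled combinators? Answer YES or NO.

(N/NP)/S N S\N S (NP\(N/NP))\S
CKY chart[0,5] = {NP}; S ∉ chart

NO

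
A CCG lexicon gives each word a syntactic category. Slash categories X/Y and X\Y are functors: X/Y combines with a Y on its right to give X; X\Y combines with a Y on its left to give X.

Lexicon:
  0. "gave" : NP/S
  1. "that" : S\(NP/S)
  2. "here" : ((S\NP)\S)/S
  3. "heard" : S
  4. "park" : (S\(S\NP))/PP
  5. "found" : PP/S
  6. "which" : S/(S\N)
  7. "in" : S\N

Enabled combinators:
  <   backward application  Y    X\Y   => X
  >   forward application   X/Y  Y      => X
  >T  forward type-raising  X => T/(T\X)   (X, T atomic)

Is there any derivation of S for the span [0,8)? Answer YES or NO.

YES

[0,8] S   <
  [0,4] S\NP   <
    [0,2] S   <
      [0,1] "gave" : NP/S
      [1,2] "that" : S\(NP/S)
    [2,4] (S\NP)\S   >
      [2,3] "here" : ((S\NP)\S)/S
      [3,4] "heard" : S
  [4,8] S\(S\NP)   >
    [4,5] "park" : (S\(S\NP))/PP
    [5,8] PP   >
      [5,6] "found" : PP/S
      [6,8] S   >
        [6,7] "which" : S/(S\N)
        [7,8] "in" : S\N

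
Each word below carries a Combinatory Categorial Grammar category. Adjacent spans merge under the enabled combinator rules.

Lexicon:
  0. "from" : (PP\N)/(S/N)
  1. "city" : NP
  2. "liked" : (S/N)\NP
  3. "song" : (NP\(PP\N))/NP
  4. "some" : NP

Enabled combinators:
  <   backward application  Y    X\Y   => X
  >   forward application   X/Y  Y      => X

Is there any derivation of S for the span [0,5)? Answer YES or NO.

NO

(PP\N)/(S/N) NP (S/N)\NP (NP\(PP\N))/NP NP
CKY chart[0,5] = {NP}; S ∉ chart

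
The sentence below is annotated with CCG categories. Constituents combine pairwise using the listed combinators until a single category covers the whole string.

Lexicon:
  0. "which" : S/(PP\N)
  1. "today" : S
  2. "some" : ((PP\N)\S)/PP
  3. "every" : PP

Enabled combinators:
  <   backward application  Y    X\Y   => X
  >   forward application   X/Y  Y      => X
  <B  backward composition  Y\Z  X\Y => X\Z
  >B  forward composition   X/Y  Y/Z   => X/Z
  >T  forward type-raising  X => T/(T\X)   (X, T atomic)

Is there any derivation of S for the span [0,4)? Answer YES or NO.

YES

[0,4] S   >
  [0,1] "which" : S/(PP\N)
  [1,4] PP\N   <
    [1,2] "today" : S
    [2,4] (PP\N)\S   >
      [2,3] "some" : ((PP\N)\S)/PP
      [3,4] "every" : PP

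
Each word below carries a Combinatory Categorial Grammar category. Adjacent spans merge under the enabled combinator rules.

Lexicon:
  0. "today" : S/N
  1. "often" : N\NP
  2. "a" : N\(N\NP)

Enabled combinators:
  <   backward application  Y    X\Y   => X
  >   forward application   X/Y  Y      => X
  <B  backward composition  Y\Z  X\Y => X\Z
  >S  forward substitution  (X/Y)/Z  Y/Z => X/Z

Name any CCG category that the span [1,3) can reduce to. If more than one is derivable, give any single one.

N

[0,3] S   >
  [0,1] "today" : S/N
  [1,3] N   <
    [1,2] "often" : N\NP
    [2,3] "a" : N\(N\NP)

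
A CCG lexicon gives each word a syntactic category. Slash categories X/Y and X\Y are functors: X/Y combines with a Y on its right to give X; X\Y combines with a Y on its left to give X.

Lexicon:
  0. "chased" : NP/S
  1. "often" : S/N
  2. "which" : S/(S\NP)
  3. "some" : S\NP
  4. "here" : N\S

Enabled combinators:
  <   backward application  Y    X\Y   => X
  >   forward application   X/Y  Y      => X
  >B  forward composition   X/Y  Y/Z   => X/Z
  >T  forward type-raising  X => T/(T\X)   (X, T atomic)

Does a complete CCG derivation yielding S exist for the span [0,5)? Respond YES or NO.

NP/S S/N S/(S\NP) S\NP N\S
CKY chart[0,5] = {N/(N\NP), NP, NP/(NP\NP), NP/(N\N), NP/(S\S), PP/(PP\NP), S/(S\NP)}; S ∉ chart

NO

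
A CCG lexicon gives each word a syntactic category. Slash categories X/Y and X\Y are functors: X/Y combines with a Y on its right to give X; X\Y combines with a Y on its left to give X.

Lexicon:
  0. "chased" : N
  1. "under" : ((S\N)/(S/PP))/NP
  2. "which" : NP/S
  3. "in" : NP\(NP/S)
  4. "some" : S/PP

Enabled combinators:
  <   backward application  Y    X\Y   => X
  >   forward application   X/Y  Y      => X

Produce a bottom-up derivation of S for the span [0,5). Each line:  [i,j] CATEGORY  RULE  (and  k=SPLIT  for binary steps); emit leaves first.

[0,5] S   <
  [0,1] "chased" : N
  [1,5] S\N   >
    [1,4] (S\N)/(S/PP)   >
      [1,2] "under" : ((S\N)/(S/PP))/NP
      [2,4] NP   <
        [2,3] "which" : NP/S
        [3,4] "in" : NP\(NP/S)
    [4,5] "some" : S/PP

[0,1] N  lex  "chased"
[1,2] ((S\N)/(S/PP))/NP  lex  "under"
[2,3] NP/S  lex  "which"
[3,4] NP\(NP/S)  lex  "in"
[2,4] NP  <  k=3
[1,4] (S\N)/(S/PP)  >  k=2
[4,5] S/PP  lex  "some"
[1,5] S\N  >  k=4
[0,5] S  <  k=1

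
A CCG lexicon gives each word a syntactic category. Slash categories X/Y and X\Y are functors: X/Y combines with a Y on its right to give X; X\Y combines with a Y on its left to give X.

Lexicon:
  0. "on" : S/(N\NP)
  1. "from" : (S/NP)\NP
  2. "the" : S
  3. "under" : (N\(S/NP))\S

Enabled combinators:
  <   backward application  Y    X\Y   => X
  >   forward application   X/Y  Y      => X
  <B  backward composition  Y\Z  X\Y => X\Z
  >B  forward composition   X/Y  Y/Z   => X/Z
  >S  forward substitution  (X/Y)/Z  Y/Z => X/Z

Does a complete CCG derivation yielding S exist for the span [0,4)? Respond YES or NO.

YES

[0,4] S   >
  [0,1] "on" : S/(N\NP)
  [1,4] N\NP   <B
    [1,2] "from" : (S/NP)\NP
    [2,4] N\(S/NP)   <
      [2,3] "the" : S
      [3,4] "under" : (N\(S/NP))\S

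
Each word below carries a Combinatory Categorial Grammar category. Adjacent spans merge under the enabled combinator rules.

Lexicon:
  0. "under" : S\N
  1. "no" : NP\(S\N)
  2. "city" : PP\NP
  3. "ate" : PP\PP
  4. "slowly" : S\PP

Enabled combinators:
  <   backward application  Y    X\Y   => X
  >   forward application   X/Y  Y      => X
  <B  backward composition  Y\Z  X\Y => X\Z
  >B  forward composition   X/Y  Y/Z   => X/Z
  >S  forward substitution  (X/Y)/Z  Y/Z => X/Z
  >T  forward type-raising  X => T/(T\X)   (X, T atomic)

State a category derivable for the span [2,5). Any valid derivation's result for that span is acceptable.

S\NP

[0,5] S   <
  [0,2] NP   <
    [0,1] "under" : S\N
    [1,2] "no" : NP\(S\N)
  [2,5] S\NP   <B
    [2,3] "city" : PP\NP
    [3,5] S\PP   <B
      [3,4] "ate" : PP\PP
      [4,5] "slowly" : S\PP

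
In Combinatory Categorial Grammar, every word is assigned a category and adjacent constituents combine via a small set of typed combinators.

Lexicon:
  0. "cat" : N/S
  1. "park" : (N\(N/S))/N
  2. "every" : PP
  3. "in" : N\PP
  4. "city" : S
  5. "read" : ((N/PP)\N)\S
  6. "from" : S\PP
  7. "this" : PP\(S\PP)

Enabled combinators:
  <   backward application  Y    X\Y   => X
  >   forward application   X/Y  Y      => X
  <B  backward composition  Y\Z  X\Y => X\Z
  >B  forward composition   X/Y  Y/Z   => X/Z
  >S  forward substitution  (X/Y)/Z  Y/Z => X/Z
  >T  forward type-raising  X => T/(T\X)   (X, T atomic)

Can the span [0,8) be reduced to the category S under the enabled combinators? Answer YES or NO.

NO

N/S (N\(N/S))/N PP N\PP S ((N/PP)\N)\S S\PP PP\(S\PP)
CKY chart[0,8] = {N, N/(N\N), N/(PP\PP), NP/(NP\N), PP/(PP\N), S/(S\N)}; S ∉ chart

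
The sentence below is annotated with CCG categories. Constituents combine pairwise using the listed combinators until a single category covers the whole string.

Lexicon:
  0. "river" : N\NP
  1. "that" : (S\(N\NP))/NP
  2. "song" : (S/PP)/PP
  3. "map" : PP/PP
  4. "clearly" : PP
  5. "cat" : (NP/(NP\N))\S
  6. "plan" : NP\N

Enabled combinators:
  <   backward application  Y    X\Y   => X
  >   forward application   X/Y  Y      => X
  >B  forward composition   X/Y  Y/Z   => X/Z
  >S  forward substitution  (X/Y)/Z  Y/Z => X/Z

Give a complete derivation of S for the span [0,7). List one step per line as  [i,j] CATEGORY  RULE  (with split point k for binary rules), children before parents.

[0,1] N\NP  lex  "river"
[1,2] (S\(N\NP))/NP  lex  "that"
[2,3] (S/PP)/PP  lex  "song"
[3,4] PP/PP  lex  "map"
[2,4] S/PP  >S  k=3
[4,5] PP  lex  "clearly"
[2,5] S  >  k=4
[5,6] (NP/(NP\N))\S  lex  "cat"
[2,6] NP/(NP\N)  <  k=5
[6,7] NP\N  lex  "plan"
[2,7] NP  >  k=6
[1,7] S\(N\NP)  >  k=2
[0,7] S  <  k=1

[0,7] S   <
  [0,1] "river" : N\NP
  [1,7] S\(N\NP)   >
    [1,2] "that" : (S\(N\NP))/NP
    [2,7] NP   >
      [2,6] NP/(NP\N)   <
        [2,5] S   >
          [2,4] S/PP   >S
            [2,3] "song" : (S/PP)/PP
            [3,4] "map" : PP/PP
          [4,5] "clearly" : PP
        [5,6] "cat" : (NP/(NP\N))\S
      [6,7] "plan" : NP\N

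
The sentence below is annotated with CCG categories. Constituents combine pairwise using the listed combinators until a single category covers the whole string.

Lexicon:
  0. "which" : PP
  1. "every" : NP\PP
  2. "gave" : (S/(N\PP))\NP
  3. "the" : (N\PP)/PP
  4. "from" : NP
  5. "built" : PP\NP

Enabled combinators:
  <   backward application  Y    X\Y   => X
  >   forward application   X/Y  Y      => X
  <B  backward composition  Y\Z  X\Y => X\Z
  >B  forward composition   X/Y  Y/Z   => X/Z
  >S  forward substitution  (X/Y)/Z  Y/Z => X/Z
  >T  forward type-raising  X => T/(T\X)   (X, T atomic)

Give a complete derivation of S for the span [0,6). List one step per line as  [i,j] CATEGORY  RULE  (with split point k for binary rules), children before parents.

[0,1] PP  lex  "which"
[1,2] NP\PP  lex  "every"
[0,2] NP  <  k=1
[2,3] (S/(N\PP))\NP  lex  "gave"
[0,3] S/(N\PP)  <  k=2
[3,4] (N\PP)/PP  lex  "the"
[4,5] NP  lex  "from"
[4,5] PP/(PP\NP)  >T
[5,6] PP\NP  lex  "built"
[4,6] PP  >  k=5
[3,6] N\PP  >  k=4
[0,6] S  >  k=3

[0,6] S   >
  [0,3] S/(N\PP)   <
    [0,2] NP   <
      [0,1] "which" : PP
      [1,2] "every" : NP\PP
    [2,3] "gave" : (S/(N\PP))\NP
  [3,6] N\PP   >
    [3,4] "the" : (N\PP)/PP
    [4,6] PP   >
      [4,5] PP/(PP\NP)   >T
        [4,5] "from" : NP
      [5,6] "built" : PP\NP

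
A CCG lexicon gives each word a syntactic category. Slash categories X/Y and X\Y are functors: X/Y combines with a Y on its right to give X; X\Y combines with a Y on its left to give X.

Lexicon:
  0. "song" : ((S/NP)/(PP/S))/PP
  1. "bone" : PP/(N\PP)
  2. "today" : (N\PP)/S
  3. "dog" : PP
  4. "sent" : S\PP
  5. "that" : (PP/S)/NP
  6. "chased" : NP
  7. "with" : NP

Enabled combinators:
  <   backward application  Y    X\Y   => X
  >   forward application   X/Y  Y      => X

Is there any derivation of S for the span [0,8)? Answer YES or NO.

YES

[0,8] S   >
  [0,7] S/NP   >
    [0,5] (S/NP)/(PP/S)   >
      [0,1] "song" : ((S/NP)/(PP/S))/PP
      [1,5] PP   >
        [1,2] "bone" : PP/(N\PP)
        [2,5] N\PP   >
          [2,3] "today" : (N\PP)/S
          [3,5] S   <
            [3,4] "dog" : PP
            [4,5] "sent" : S\PP
    [5,7] PP/S   >
      [5,6] "that" : (PP/S)/NP
      [6,7] "chased" : NP
  [7,8] "with" : NP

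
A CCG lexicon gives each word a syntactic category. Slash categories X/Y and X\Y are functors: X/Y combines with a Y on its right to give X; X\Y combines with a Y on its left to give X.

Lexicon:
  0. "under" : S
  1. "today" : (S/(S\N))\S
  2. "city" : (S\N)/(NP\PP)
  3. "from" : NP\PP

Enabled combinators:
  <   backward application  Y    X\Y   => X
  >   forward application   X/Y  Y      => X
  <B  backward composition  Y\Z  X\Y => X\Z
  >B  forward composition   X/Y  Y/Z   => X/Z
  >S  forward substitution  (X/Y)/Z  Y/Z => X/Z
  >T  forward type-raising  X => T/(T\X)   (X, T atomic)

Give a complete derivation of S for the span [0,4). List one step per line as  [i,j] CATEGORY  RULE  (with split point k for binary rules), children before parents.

[0,1] S  lex  "under"
[1,2] (S/(S\N))\S  lex  "today"
[0,2] S/(S\N)  <  k=1
[2,3] (S\N)/(NP\PP)  lex  "city"
[3,4] NP\PP  lex  "from"
[2,4] S\N  >  k=3
[0,4] S  >  k=2

[0,4] S   >
  [0,2] S/(S\N)   <
    [0,1] "under" : S
    [1,2] "today" : (S/(S\N))\S
  [2,4] S\N   >
    [2,3] "city" : (S\N)/(NP\PP)
    [3,4] "from" : NP\PP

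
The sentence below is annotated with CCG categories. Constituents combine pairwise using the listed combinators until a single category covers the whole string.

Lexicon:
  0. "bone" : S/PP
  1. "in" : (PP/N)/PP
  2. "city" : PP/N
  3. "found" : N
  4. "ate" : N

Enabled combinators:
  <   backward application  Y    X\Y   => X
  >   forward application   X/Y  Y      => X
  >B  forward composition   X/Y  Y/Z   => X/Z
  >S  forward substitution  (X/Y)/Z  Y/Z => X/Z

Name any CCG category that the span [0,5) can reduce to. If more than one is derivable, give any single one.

S

[0,5] S   >
  [0,4] S/N   >B
    [0,1] "bone" : S/PP
    [1,4] PP/N   >
      [1,2] "in" : (PP/N)/PP
      [2,4] PP   >
        [2,3] "city" : PP/N
        [3,4] "found" : N
  [4,5] "ate" : N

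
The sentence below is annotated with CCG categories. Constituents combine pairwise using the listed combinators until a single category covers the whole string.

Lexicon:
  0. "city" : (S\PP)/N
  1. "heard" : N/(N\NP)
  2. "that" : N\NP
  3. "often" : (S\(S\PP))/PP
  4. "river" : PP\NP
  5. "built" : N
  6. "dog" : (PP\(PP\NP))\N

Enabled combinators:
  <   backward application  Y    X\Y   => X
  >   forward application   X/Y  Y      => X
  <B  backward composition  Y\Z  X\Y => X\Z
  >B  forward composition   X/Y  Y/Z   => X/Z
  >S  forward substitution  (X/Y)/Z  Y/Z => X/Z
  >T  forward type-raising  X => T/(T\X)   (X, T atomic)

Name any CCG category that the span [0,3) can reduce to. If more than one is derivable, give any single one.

[0,7] S   <
  [0,3] S\PP   >
    [0,1] "city" : (S\PP)/N
    [1,3] N   >
      [1,2] "heard" : N/(N\NP)
      [2,3] "that" : N\NP
  [3,7] S\(S\PP)   >
    [3,4] "often" : (S\(S\PP))/PP
    [4,7] PP   <
      [4,5] "river" : PP\NP
      [5,7] PP\(PP\NP)   <
        [5,6] "built" : N
        [6,7] "dog" : (PP\(PP\NP))\N

S\PP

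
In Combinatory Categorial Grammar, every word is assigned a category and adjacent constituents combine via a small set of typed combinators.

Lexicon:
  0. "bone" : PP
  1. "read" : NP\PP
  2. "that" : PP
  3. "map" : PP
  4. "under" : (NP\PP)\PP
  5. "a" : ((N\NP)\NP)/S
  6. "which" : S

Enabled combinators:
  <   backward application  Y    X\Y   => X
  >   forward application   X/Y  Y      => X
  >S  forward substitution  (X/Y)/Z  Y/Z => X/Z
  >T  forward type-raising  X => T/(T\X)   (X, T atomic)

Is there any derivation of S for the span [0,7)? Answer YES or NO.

PP NP\PP PP PP (NP\PP)\PP ((N\NP)\NP)/S S
CKY chart[0,7] = {N, N/(N\N), NP/(NP\N), PP/(PP\N), S/(S\N)}; S ∉ chart

NO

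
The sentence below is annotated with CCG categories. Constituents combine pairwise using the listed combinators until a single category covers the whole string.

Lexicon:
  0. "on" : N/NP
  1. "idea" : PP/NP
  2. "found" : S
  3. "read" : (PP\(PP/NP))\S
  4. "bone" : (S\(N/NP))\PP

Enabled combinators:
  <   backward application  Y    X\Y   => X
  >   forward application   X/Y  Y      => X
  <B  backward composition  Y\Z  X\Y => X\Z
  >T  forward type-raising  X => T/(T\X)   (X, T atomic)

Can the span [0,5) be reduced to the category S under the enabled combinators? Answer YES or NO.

[0,5] S   <
  [0,1] "on" : N/NP
  [1,5] S\(N/NP)   <
    [1,4] PP   <
      [1,2] "idea" : PP/NP
      [2,4] PP\(PP/NP)   <
        [2,3] "found" : S
        [3,4] "read" : (PP\(PP/NP))\S
    [4,5] "bone" : (S\(N/NP))\PP

YES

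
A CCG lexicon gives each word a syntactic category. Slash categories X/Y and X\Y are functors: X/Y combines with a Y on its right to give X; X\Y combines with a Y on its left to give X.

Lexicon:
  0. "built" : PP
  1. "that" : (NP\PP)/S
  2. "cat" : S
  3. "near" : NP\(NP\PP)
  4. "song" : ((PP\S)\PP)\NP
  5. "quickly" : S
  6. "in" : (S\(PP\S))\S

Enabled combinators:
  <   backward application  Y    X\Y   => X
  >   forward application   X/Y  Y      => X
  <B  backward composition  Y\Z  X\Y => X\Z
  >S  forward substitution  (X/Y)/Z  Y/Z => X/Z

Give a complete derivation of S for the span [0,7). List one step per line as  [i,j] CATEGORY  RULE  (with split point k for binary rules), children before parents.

[0,1] PP  lex  "built"
[1,2] (NP\PP)/S  lex  "that"
[2,3] S  lex  "cat"
[1,3] NP\PP  >  k=2
[3,4] NP\(NP\PP)  lex  "near"
[1,4] NP  <  k=3
[4,5] ((PP\S)\PP)\NP  lex  "song"
[1,5] (PP\S)\PP  <  k=4
[0,5] PP\S  <  k=1
[5,6] S  lex  "quickly"
[6,7] (S\(PP\S))\S  lex  "in"
[5,7] S\(PP\S)  <  k=6
[0,7] S  <  k=5

[0,7] S   <
  [0,5] PP\S   <
    [0,1] "built" : PP
    [1,5] (PP\S)\PP   <
      [1,4] NP   <
        [1,3] NP\PP   >
          [1,2] "that" : (NP\PP)/S
          [2,3] "cat" : S
        [3,4] "near" : NP\(NP\PP)
      [4,5] "song" : ((PP\S)\PP)\NP
  [5,7] S\(PP\S)   <
    [5,6] "quickly" : S
    [6,7] "in" : (S\(PP\S))\S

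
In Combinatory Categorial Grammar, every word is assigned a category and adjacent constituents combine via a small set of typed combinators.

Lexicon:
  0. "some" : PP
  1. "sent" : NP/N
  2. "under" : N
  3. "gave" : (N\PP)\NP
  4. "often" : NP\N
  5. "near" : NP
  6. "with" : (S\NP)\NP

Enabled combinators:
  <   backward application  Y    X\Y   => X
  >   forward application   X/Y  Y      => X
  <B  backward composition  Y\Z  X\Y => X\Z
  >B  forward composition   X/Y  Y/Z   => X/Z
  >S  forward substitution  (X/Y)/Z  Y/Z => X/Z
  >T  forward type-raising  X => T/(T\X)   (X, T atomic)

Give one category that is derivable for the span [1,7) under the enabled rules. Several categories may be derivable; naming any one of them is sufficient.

[0,7] S   >
  [0,1] S/(S\PP)   >T
    [0,1] "some" : PP
  [1,7] S\PP   <B
    [1,4] N\PP   <
      [1,3] NP   >
        [1,2] "sent" : NP/N
        [2,3] "under" : N
      [3,4] "gave" : (N\PP)\NP
    [4,7] S\N   <B
      [4,5] "often" : NP\N
      [5,7] S\NP   <
        [5,6] "near" : NP
        [6,7] "with" : (S\NP)\NP

S\PP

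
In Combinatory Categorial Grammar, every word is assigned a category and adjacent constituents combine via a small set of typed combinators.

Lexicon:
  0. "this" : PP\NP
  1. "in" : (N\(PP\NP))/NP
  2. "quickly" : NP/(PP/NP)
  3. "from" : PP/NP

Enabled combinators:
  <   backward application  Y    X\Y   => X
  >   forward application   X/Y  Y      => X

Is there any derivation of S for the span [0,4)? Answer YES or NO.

PP\NP (N\(PP\NP))/NP NP/(PP/NP) PP/NP
CKY chart[0,4] = {N}; S ∉ chart

NO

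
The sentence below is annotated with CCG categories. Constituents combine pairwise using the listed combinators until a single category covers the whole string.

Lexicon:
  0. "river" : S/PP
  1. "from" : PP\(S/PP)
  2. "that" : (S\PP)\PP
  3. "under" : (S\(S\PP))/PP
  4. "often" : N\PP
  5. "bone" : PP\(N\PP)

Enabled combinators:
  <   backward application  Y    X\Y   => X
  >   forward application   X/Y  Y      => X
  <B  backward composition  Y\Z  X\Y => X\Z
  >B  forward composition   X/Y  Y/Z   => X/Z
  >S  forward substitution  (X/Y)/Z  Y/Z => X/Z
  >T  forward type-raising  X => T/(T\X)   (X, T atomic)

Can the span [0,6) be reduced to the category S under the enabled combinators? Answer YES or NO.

YES

[0,6] S   <
  [0,3] S\PP   <
    [0,2] PP   <
      [0,1] "river" : S/PP
      [1,2] "from" : PP\(S/PP)
    [2,3] "that" : (S\PP)\PP
  [3,6] S\(S\PP)   >
    [3,4] "under" : (S\(S\PP))/PP
    [4,6] PP   <
      [4,5] "often" : N\PP
      [5,6] "bone" : PP\(N\PP)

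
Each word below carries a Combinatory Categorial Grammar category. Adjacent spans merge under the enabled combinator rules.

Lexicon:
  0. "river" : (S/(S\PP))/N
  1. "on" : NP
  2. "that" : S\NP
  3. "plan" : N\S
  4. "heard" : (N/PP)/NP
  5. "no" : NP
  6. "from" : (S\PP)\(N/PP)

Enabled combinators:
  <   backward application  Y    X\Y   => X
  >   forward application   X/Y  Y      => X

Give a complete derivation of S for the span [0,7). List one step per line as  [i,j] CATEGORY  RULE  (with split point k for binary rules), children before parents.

[0,1] (S/(S\PP))/N  lex  "river"
[1,2] NP  lex  "on"
[2,3] S\NP  lex  "that"
[1,3] S  <  k=2
[3,4] N\S  lex  "plan"
[1,4] N  <  k=3
[0,4] S/(S\PP)  >  k=1
[4,5] (N/PP)/NP  lex  "heard"
[5,6] NP  lex  "no"
[4,6] N/PP  >  k=5
[6,7] (S\PP)\(N/PP)  lex  "from"
[4,7] S\PP  <  k=6
[0,7] S  >  k=4

[0,7] S   >
  [0,4] S/(S\PP)   >
    [0,1] "river" : (S/(S\PP))/N
    [1,4] N   <
      [1,3] S   <
        [1,2] "on" : NP
        [2,3] "that" : S\NP
      [3,4] "plan" : N\S
  [4,7] S\PP   <
    [4,6] N/PP   >
      [4,5] "heard" : (N/PP)/NP
      [5,6] "no" : NP
    [6,7] "from" : (S\PP)\(N/PP)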